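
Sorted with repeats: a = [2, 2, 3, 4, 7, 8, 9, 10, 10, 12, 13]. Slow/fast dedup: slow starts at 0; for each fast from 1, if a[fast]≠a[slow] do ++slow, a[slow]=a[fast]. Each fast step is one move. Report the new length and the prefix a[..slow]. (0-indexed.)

slow=0 fast=1: a[fast]=2=a[slow] dup, fast++
slow=0 fast=2: a[fast]=3≠a[slow]=2 write a[1]=3, slow++,fast++
slow=1 fast=3: a[fast]=4≠a[slow]=3 write a[2]=4, slow++,fast++
slow=2 fast=4: a[fast]=7≠a[slow]=4 write a[3]=7, slow++,fast++
slow=3 fast=5: a[fast]=8≠a[slow]=7 write a[4]=8, slow++,fast++
slow=4 fast=6: a[fast]=9≠a[slow]=8 write a[5]=9, slow++,fast++
slow=5 fast=7: a[fast]=10≠a[slow]=9 write a[6]=10, slow++,fast++
slow=6 fast=8: a[fast]=10=a[slow] dup, fast++
slow=6 fast=9: a[fast]=12≠a[slow]=10 write a[7]=12, slow++,fast++
slow=7 fast=10: a[fast]=13≠a[slow]=12 write a[8]=13, slow++,fast++

length 9; prefix = [2, 3, 4, 7, 8, 9, 10, 12, 13]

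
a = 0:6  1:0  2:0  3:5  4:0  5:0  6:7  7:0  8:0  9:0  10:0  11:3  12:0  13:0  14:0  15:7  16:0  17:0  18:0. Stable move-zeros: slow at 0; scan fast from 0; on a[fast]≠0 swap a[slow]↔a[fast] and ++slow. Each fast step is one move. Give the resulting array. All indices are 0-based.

slow=0 fast=0: a[fast]=6≠0 swap→a[0]=6, slow++,fast++
slow=1 fast=1: a[fast]=0, fast++
slow=1 fast=2: a[fast]=0, fast++
slow=1 fast=3: a[fast]=5≠0 swap→a[1]=5, slow++,fast++
slow=2 fast=4: a[fast]=0, fast++
slow=2 fast=5: a[fast]=0, fast++
slow=2 fast=6: a[fast]=7≠0 swap→a[2]=7, slow++,fast++
slow=3 fast=7: a[fast]=0, fast++
slow=3 fast=8: a[fast]=0, fast++
slow=3 fast=9: a[fast]=0, fast++
slow=3 fast=10: a[fast]=0, fast++
slow=3 fast=11: a[fast]=3≠0 swap→a[3]=3, slow++,fast++
slow=4 fast=12: a[fast]=0, fast++
slow=4 fast=13: a[fast]=0, fast++
slow=4 fast=14: a[fast]=0, fast++
slow=4 fast=15: a[fast]=7≠0 swap→a[4]=7, slow++,fast++
slow=5 fast=16: a[fast]=0, fast++
slow=5 fast=17: a[fast]=0, fast++
slow=5 fast=18: a[fast]=0, fast++

[6, 5, 7, 3, 7, 0, 0, 0, 0, 0, 0, 0, 0, 0, 0, 0, 0, 0, 0]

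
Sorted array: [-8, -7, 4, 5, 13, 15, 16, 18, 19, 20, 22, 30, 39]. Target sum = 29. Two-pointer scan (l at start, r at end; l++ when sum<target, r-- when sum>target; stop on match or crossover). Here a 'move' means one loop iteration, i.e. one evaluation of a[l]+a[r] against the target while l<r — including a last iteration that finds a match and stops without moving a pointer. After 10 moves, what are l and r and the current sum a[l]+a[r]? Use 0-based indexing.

l=4, r=6, sum=29

l=0 r=12: -8+39=31 >29, r--
l=0 r=11: -8+30=22 <29, l++
l=1 r=11: -7+30=23 <29, l++
l=2 r=11: 4+30=34 >29, r--
l=2 r=10: 4+22=26 <29, l++
l=3 r=10: 5+22=27 <29, l++
l=4 r=10: 13+22=35 >29, r--
l=4 r=9: 13+20=33 >29, r--
l=4 r=8: 13+19=32 >29, r--
l=4 r=7: 13+18=31 >29, r--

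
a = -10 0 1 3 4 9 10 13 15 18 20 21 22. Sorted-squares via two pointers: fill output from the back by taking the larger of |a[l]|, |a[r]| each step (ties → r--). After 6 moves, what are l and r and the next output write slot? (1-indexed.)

l=1, r=7, next write slot=7

[1,13] |-10|<=|22| out[13]=484 → r--
[1,12] |-10|<=|21| out[12]=441 → r--
[1,11] |-10|<=|20| out[11]=400 → r--
[1,10] |-10|<=|18| out[10]=324 → r--
[1,9] |-10|<=|15| out[9]=225 → r--
[1,8] |-10|<=|13| out[8]=169 → r--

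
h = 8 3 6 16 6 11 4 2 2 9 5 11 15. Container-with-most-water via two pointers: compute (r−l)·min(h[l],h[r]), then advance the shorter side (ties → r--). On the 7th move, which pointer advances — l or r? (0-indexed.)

r

[0,12] min(8,15)*12=96 best=96 * → l++
[1,12] min(3,15)*11=33 best=96 → l++
[2,12] min(6,15)*10=60 best=96 → l++
[3,12] min(16,15)*9=135 best=135 * → r--
[3,11] min(16,11)*8=88 best=135 → r--
[3,10] min(16,5)*7=35 best=135 → r--
[3,9] min(16,9)*6=54 best=135 → r--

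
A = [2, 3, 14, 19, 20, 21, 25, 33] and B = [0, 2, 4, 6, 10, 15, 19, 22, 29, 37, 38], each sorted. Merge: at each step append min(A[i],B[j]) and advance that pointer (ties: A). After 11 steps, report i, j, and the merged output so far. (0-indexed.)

i=0 j=0: A[i]=2>B[j]=0 take 0, j++
i=0 j=1: A[i]=2<=B[j]=2 take 2, i++
i=1 j=1: A[i]=3>B[j]=2 take 2, j++
i=1 j=2: A[i]=3<=B[j]=4 take 3, i++
i=2 j=2: A[i]=14>B[j]=4 take 4, j++
i=2 j=3: A[i]=14>B[j]=6 take 6, j++
i=2 j=4: A[i]=14>B[j]=10 take 10, j++
i=2 j=5: A[i]=14<=B[j]=15 take 14, i++
i=3 j=5: A[i]=19>B[j]=15 take 15, j++
i=3 j=6: A[i]=19<=B[j]=19 take 19, i++
i=4 j=6: A[i]=20>B[j]=19 take 19, j++

i=4, j=7, merged so far=[0, 2, 2, 3, 4, 6, 10, 14, 15, 19, 19]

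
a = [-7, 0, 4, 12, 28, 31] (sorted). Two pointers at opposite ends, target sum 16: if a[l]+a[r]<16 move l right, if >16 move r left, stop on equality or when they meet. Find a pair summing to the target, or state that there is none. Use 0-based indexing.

(4, 12)

l=0 r=5: -7+31=24 >16, r--
l=0 r=4: -7+28=21 >16, r--
l=0 r=3: -7+12=5 <16, l++
l=1 r=3: 0+12=12 <16, l++
l=2 r=3: 4+12=16, found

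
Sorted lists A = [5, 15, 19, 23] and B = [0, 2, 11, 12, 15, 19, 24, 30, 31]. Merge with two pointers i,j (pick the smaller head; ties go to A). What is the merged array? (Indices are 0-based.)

[i=0,j=0] A[i]=5>B[j]=0 take 0 → j++
[i=0,j=1] A[i]=5>B[j]=2 take 2 → j++
[i=0,j=2] A[i]=5<=B[j]=11 take 5 → i++
[i=1,j=2] A[i]=15>B[j]=11 take 11 → j++
[i=1,j=3] A[i]=15>B[j]=12 take 12 → j++
[i=1,j=4] A[i]=15<=B[j]=15 take 15 → i++
[i=2,j=4] A[i]=19>B[j]=15 take 15 → j++
[i=2,j=5] A[i]=19<=B[j]=19 take 19 → i++
[i=3,j=5] A[i]=23>B[j]=19 take 19 → j++
[i=3,j=6] A[i]=23<=B[j]=24 take 23 → i++
[i=4,j=6] A done, take B[j]=24 → j++
[i=4,j=7] A done, take B[j]=30 → j++
[i=4,j=8] A done, take B[j]=31 → j++

[0, 2, 5, 11, 12, 15, 15, 19, 19, 23, 24, 30, 31]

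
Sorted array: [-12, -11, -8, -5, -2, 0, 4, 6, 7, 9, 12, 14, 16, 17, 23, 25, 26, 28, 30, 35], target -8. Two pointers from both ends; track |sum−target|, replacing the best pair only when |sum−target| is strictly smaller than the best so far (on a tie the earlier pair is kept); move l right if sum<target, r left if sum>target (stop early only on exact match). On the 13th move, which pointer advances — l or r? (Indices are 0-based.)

r

[0,19] -12+35=23 d=31 * → r--
[0,18] -12+30=18 d=26 * → r--
[0,17] -12+28=16 d=24 * → r--
[0,16] -12+26=14 d=22 * → r--
[0,15] -12+25=13 d=21 * → r--
[0,14] -12+23=11 d=19 * → r--
[0,13] -12+17=5 d=13 * → r--
[0,12] -12+16=4 d=12 * → r--
[0,11] -12+14=2 d=10 * → r--
[0,10] -12+12=0 d=8 * → r--
[0,9] -12+9=-3 d=5 * → r--
[0,8] -12+7=-5 d=3 * → r--
[0,7] -12+6=-6 d=2 * → r--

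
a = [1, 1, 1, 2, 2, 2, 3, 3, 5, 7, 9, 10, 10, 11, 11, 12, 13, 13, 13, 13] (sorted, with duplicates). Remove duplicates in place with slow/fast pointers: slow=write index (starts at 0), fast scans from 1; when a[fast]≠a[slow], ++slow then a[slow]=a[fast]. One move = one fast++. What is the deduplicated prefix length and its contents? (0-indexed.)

slow=0 fast=1: a[fast]=1=a[slow] dup, fast++
slow=0 fast=2: a[fast]=1=a[slow] dup, fast++
slow=0 fast=3: a[fast]=2≠a[slow]=1 write a[1]=2, slow++,fast++
slow=1 fast=4: a[fast]=2=a[slow] dup, fast++
slow=1 fast=5: a[fast]=2=a[slow] dup, fast++
slow=1 fast=6: a[fast]=3≠a[slow]=2 write a[2]=3, slow++,fast++
slow=2 fast=7: a[fast]=3=a[slow] dup, fast++
slow=2 fast=8: a[fast]=5≠a[slow]=3 write a[3]=5, slow++,fast++
slow=3 fast=9: a[fast]=7≠a[slow]=5 write a[4]=7, slow++,fast++
slow=4 fast=10: a[fast]=9≠a[slow]=7 write a[5]=9, slow++,fast++
slow=5 fast=11: a[fast]=10≠a[slow]=9 write a[6]=10, slow++,fast++
slow=6 fast=12: a[fast]=10=a[slow] dup, fast++
slow=6 fast=13: a[fast]=11≠a[slow]=10 write a[7]=11, slow++,fast++
slow=7 fast=14: a[fast]=11=a[slow] dup, fast++
slow=7 fast=15: a[fast]=12≠a[slow]=11 write a[8]=12, slow++,fast++
slow=8 fast=16: a[fast]=13≠a[slow]=12 write a[9]=13, slow++,fast++
slow=9 fast=17: a[fast]=13=a[slow] dup, fast++
slow=9 fast=18: a[fast]=13=a[slow] dup, fast++
slow=9 fast=19: a[fast]=13=a[slow] dup, fast++

length 10; prefix = [1, 2, 3, 5, 7, 9, 10, 11, 12, 13]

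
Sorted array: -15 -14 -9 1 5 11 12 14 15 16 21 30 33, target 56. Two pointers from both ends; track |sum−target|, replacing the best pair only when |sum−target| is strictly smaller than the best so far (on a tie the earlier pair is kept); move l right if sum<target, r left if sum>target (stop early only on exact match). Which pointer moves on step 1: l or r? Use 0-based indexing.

[0,12] -15+33=18 d=38 * → l++

l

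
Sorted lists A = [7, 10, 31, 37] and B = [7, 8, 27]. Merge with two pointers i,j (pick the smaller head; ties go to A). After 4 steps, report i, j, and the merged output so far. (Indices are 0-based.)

[i=0,j=0] A[i]=7<=B[j]=7 take 7 → i++
[i=1,j=0] A[i]=10>B[j]=7 take 7 → j++
[i=1,j=1] A[i]=10>B[j]=8 take 8 → j++
[i=1,j=2] A[i]=10<=B[j]=27 take 10 → i++

i=2, j=2, merged so far=[7, 7, 8, 10]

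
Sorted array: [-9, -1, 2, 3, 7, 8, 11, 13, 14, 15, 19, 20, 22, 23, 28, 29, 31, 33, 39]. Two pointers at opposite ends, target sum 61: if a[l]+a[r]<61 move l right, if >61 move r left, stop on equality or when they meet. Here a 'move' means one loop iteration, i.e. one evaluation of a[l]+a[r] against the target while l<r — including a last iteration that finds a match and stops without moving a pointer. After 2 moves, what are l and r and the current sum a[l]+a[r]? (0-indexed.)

l=0 r=18: -9+39=30 <61, l++
l=1 r=18: -1+39=38 <61, l++

l=2, r=18, sum=41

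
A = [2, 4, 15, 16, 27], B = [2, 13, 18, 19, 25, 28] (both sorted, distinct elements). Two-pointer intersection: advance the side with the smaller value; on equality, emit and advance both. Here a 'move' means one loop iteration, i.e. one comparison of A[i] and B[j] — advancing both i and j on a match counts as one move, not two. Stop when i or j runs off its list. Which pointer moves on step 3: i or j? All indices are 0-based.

j

i=0 j=0: 2==2 emit, i++,j++
i=1 j=1: 4<13, i++
i=2 j=1: 15>13, j++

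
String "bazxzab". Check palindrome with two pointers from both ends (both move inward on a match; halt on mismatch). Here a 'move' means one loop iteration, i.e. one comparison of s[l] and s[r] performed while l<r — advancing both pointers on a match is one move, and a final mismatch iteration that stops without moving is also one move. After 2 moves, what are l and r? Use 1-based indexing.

l=3, r=5

l=1 r=7: 'b'=='b', l++,r--
l=2 r=6: 'a'=='a', l++,r--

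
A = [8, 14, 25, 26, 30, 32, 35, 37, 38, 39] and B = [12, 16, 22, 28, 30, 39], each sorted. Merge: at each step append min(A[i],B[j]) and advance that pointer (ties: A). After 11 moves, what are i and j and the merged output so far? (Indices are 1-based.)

i=7, j=6, merged so far=[8, 12, 14, 16, 22, 25, 26, 28, 30, 30, 32]

i=1 j=1: A[i]=8<=B[j]=12 take 8, i++
i=2 j=1: A[i]=14>B[j]=12 take 12, j++
i=2 j=2: A[i]=14<=B[j]=16 take 14, i++
i=3 j=2: A[i]=25>B[j]=16 take 16, j++
i=3 j=3: A[i]=25>B[j]=22 take 22, j++
i=3 j=4: A[i]=25<=B[j]=28 take 25, i++
i=4 j=4: A[i]=26<=B[j]=28 take 26, i++
i=5 j=4: A[i]=30>B[j]=28 take 28, j++
i=5 j=5: A[i]=30<=B[j]=30 take 30, i++
i=6 j=5: A[i]=32>B[j]=30 take 30, j++
i=6 j=6: A[i]=32<=B[j]=39 take 32, i++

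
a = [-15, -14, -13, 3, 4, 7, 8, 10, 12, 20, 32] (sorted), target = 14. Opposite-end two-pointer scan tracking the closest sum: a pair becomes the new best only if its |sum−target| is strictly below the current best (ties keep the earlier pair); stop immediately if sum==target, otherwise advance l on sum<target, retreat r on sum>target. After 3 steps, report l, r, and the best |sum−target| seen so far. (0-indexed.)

l=2, r=9, best |Δ|=3

l=0 r=10: -15+32=17 d=3 *, r--
l=0 r=9: -15+20=5 d=9, l++
l=1 r=9: -14+20=6 d=8, l++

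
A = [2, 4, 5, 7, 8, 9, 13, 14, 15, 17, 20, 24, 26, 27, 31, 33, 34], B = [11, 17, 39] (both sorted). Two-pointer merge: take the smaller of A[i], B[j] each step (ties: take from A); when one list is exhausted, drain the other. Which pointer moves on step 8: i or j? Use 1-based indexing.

i

i=1 j=1: A[i]=2<=B[j]=11 take 2, i++
i=2 j=1: A[i]=4<=B[j]=11 take 4, i++
i=3 j=1: A[i]=5<=B[j]=11 take 5, i++
i=4 j=1: A[i]=7<=B[j]=11 take 7, i++
i=5 j=1: A[i]=8<=B[j]=11 take 8, i++
i=6 j=1: A[i]=9<=B[j]=11 take 9, i++
i=7 j=1: A[i]=13>B[j]=11 take 11, j++
i=7 j=2: A[i]=13<=B[j]=17 take 13, i++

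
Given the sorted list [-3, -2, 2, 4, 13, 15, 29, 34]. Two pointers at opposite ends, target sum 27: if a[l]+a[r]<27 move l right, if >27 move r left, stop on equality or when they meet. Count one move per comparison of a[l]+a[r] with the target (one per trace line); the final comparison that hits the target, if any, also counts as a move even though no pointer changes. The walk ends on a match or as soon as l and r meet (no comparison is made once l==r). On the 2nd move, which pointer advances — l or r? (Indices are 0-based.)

l=0 r=7: -3+34=31 >27, r--
l=0 r=6: -3+29=26 <27, l++

l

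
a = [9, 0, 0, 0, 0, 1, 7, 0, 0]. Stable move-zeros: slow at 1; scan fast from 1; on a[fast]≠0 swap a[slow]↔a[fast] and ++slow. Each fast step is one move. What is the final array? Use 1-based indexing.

slow=1 fast=1: a[fast]=9≠0 swap→a[1]=9, slow++,fast++
slow=2 fast=2: a[fast]=0, fast++
slow=2 fast=3: a[fast]=0, fast++
slow=2 fast=4: a[fast]=0, fast++
slow=2 fast=5: a[fast]=0, fast++
slow=2 fast=6: a[fast]=1≠0 swap→a[2]=1, slow++,fast++
slow=3 fast=7: a[fast]=7≠0 swap→a[3]=7, slow++,fast++
slow=4 fast=8: a[fast]=0, fast++
slow=4 fast=9: a[fast]=0, fast++

[9, 1, 7, 0, 0, 0, 0, 0, 0]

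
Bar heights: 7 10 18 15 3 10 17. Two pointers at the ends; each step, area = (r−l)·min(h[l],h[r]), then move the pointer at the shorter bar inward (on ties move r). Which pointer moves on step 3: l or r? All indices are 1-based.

l=1 r=7: min(7,17)*6=42 best=42 *, l++
l=2 r=7: min(10,17)*5=50 best=50 *, l++
l=3 r=7: min(18,17)*4=68 best=68 *, r--

r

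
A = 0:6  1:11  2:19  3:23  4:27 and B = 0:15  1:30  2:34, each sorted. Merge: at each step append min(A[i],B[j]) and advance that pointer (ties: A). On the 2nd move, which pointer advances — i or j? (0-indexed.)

i

i=0 j=0: A[i]=6<=B[j]=15 take 6, i++
i=1 j=0: A[i]=11<=B[j]=15 take 11, i++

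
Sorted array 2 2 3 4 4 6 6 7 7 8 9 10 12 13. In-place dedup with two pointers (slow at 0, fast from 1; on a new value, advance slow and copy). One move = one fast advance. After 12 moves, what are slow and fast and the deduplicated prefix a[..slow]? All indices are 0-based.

slow=8, fast=13, prefix=[2, 3, 4, 6, 7, 8, 9, 10, 12]

(s=0,f=1) a[fast]=2=a[slow] dup → fast++
(s=0,f=2) a[fast]=3≠a[slow]=2 write a[1]=3 → slow++,fast++
(s=1,f=3) a[fast]=4≠a[slow]=3 write a[2]=4 → slow++,fast++
(s=2,f=4) a[fast]=4=a[slow] dup → fast++
(s=2,f=5) a[fast]=6≠a[slow]=4 write a[3]=6 → slow++,fast++
(s=3,f=6) a[fast]=6=a[slow] dup → fast++
(s=3,f=7) a[fast]=7≠a[slow]=6 write a[4]=7 → slow++,fast++
(s=4,f=8) a[fast]=7=a[slow] dup → fast++
(s=4,f=9) a[fast]=8≠a[slow]=7 write a[5]=8 → slow++,fast++
(s=5,f=10) a[fast]=9≠a[slow]=8 write a[6]=9 → slow++,fast++
(s=6,f=11) a[fast]=10≠a[slow]=9 write a[7]=10 → slow++,fast++
(s=7,f=12) a[fast]=12≠a[slow]=10 write a[8]=12 → slow++,fast++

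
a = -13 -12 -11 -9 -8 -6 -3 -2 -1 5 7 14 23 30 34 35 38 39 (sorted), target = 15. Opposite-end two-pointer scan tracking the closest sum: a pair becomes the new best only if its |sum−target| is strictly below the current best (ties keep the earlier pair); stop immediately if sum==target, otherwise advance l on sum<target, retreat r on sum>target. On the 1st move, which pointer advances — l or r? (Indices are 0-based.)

[0,17] -13+39=26 d=11 * → r--

r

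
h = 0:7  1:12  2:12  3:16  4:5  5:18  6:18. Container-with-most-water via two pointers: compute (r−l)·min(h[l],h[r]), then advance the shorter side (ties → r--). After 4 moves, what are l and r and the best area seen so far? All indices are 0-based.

l=0 r=6: min(7,18)*6=42 best=42 *, l++
l=1 r=6: min(12,18)*5=60 best=60 *, l++
l=2 r=6: min(12,18)*4=48 best=60, l++
l=3 r=6: min(16,18)*3=48 best=60, l++

l=4, r=6, best area=60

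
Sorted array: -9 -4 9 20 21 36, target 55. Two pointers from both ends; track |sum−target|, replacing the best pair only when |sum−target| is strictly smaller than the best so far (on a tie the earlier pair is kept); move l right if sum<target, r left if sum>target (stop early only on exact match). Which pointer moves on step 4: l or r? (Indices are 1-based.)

[1,6] -9+36=27 d=28 * → l++
[2,6] -4+36=32 d=23 * → l++
[3,6] 9+36=45 d=10 * → l++
[4,6] 20+36=56 d=1 * → r--

r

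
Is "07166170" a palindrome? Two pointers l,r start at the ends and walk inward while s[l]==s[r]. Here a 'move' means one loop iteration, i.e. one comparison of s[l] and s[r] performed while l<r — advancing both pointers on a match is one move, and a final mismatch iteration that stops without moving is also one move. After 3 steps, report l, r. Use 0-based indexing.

l=3, r=4

[0,7] '0'=='0' → l++,r--
[1,6] '7'=='7' → l++,r--
[2,5] '1'=='1' → l++,r--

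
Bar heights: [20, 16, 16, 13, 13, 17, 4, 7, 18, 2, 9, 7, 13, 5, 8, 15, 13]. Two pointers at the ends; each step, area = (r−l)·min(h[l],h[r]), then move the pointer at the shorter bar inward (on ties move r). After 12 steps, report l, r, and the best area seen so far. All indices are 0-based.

l=0 r=16: min(20,13)*16=208 best=208 *, r--
l=0 r=15: min(20,15)*15=225 best=225 *, r--
l=0 r=14: min(20,8)*14=112 best=225, r--
l=0 r=13: min(20,5)*13=65 best=225, r--
l=0 r=12: min(20,13)*12=156 best=225, r--
l=0 r=11: min(20,7)*11=77 best=225, r--
l=0 r=10: min(20,9)*10=90 best=225, r--
l=0 r=9: min(20,2)*9=18 best=225, r--
l=0 r=8: min(20,18)*8=144 best=225, r--
l=0 r=7: min(20,7)*7=49 best=225, r--
l=0 r=6: min(20,4)*6=24 best=225, r--
l=0 r=5: min(20,17)*5=85 best=225, r--

l=0, r=4, best area=225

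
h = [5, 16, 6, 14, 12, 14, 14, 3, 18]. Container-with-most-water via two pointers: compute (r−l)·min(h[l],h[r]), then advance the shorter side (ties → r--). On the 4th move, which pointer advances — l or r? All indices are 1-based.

l

[1,9] min(5,18)*8=40 best=40 * → l++
[2,9] min(16,18)*7=112 best=112 * → l++
[3,9] min(6,18)*6=36 best=112 → l++
[4,9] min(14,18)*5=70 best=112 → l++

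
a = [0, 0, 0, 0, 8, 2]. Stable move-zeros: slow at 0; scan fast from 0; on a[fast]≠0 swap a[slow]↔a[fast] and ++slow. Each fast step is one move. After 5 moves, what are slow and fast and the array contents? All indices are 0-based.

slow=1, fast=5, a=[8, 0, 0, 0, 0, 2]

slow=0 fast=0: a[fast]=0, fast++
slow=0 fast=1: a[fast]=0, fast++
slow=0 fast=2: a[fast]=0, fast++
slow=0 fast=3: a[fast]=0, fast++
slow=0 fast=4: a[fast]=8≠0 swap→a[0]=8, slow++,fast++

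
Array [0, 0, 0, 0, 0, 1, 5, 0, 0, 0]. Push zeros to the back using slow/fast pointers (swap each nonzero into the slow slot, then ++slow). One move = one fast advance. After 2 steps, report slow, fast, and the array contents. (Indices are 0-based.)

(s=0,f=0) a[fast]=0 → fast++
(s=0,f=1) a[fast]=0 → fast++

slow=0, fast=2, a=[0, 0, 0, 0, 0, 1, 5, 0, 0, 0]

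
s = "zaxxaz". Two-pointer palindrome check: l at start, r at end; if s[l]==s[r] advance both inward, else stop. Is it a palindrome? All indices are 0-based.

[0,5] 'z'=='z' → l++,r--
[1,4] 'a'=='a' → l++,r--
[2,3] 'x'=='x' → l++,r--

palindrome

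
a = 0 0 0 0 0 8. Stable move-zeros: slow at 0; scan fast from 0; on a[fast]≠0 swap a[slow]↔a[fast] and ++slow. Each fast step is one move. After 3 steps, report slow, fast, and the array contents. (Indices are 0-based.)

(s=0,f=0) a[fast]=0 → fast++
(s=0,f=1) a[fast]=0 → fast++
(s=0,f=2) a[fast]=0 → fast++

slow=0, fast=3, a=[0, 0, 0, 0, 0, 8]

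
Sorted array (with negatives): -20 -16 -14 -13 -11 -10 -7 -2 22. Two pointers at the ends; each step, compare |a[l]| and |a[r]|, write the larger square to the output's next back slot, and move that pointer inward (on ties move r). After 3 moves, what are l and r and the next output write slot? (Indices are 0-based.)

l=2, r=7, next write slot=5

l=0 r=8: |-20|<=|22| out[8]=484, r--
l=0 r=7: |-20|>|-2| out[7]=400, l++
l=1 r=7: |-16|>|-2| out[6]=256, l++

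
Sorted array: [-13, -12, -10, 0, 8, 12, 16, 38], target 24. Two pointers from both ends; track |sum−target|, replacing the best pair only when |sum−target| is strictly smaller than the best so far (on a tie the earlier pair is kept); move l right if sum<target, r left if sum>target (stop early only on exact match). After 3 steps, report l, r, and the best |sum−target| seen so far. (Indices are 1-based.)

l=1 r=8: -13+38=25 d=1 *, r--
l=1 r=7: -13+16=3 d=21, l++
l=2 r=7: -12+16=4 d=20, l++

l=3, r=7, best |Δ|=1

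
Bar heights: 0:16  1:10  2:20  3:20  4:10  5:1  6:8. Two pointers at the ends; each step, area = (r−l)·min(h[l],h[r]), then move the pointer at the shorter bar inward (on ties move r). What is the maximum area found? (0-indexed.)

l=0 r=6: min(16,8)*6=48 best=48 *, r--
l=0 r=5: min(16,1)*5=5 best=48, r--
l=0 r=4: min(16,10)*4=40 best=48, r--
l=0 r=3: min(16,20)*3=48 best=48, l++
l=1 r=3: min(10,20)*2=20 best=48, l++
l=2 r=3: min(20,20)*1=20 best=48, r--

max area = 48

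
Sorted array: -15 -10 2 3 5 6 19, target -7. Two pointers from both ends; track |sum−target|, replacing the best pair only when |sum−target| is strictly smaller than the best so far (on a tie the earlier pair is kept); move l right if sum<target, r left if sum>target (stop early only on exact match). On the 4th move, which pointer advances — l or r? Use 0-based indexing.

r

l=0 r=6: -15+19=4 d=11 *, r--
l=0 r=5: -15+6=-9 d=2 *, l++
l=1 r=5: -10+6=-4 d=3, r--
l=1 r=4: -10+5=-5 d=2, r--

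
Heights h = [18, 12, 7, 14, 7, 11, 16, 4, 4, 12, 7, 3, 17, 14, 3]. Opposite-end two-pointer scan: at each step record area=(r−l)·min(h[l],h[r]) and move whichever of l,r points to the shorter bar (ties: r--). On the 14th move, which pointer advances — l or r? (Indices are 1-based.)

r

l=1 r=15: min(18,3)*14=42 best=42 *, r--
l=1 r=14: min(18,14)*13=182 best=182 *, r--
l=1 r=13: min(18,17)*12=204 best=204 *, r--
l=1 r=12: min(18,3)*11=33 best=204, r--
l=1 r=11: min(18,7)*10=70 best=204, r--
l=1 r=10: min(18,12)*9=108 best=204, r--
l=1 r=9: min(18,4)*8=32 best=204, r--
l=1 r=8: min(18,4)*7=28 best=204, r--
l=1 r=7: min(18,16)*6=96 best=204, r--
l=1 r=6: min(18,11)*5=55 best=204, r--
l=1 r=5: min(18,7)*4=28 best=204, r--
l=1 r=4: min(18,14)*3=42 best=204, r--
l=1 r=3: min(18,7)*2=14 best=204, r--
l=1 r=2: min(18,12)*1=12 best=204, r--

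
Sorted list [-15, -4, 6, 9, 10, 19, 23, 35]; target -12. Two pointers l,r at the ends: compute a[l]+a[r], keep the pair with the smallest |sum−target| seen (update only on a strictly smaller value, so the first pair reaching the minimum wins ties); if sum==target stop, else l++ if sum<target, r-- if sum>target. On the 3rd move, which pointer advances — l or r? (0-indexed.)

r

l=0 r=7: -15+35=20 d=32 *, r--
l=0 r=6: -15+23=8 d=20 *, r--
l=0 r=5: -15+19=4 d=16 *, r--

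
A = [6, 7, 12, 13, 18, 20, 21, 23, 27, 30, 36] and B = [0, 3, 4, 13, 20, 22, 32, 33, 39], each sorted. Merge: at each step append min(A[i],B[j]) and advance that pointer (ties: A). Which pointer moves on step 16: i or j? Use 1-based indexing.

i

i=1 j=1: A[i]=6>B[j]=0 take 0, j++
i=1 j=2: A[i]=6>B[j]=3 take 3, j++
i=1 j=3: A[i]=6>B[j]=4 take 4, j++
i=1 j=4: A[i]=6<=B[j]=13 take 6, i++
i=2 j=4: A[i]=7<=B[j]=13 take 7, i++
i=3 j=4: A[i]=12<=B[j]=13 take 12, i++
i=4 j=4: A[i]=13<=B[j]=13 take 13, i++
i=5 j=4: A[i]=18>B[j]=13 take 13, j++
i=5 j=5: A[i]=18<=B[j]=20 take 18, i++
i=6 j=5: A[i]=20<=B[j]=20 take 20, i++
i=7 j=5: A[i]=21>B[j]=20 take 20, j++
i=7 j=6: A[i]=21<=B[j]=22 take 21, i++
i=8 j=6: A[i]=23>B[j]=22 take 22, j++
i=8 j=7: A[i]=23<=B[j]=32 take 23, i++
i=9 j=7: A[i]=27<=B[j]=32 take 27, i++
i=10 j=7: A[i]=30<=B[j]=32 take 30, i++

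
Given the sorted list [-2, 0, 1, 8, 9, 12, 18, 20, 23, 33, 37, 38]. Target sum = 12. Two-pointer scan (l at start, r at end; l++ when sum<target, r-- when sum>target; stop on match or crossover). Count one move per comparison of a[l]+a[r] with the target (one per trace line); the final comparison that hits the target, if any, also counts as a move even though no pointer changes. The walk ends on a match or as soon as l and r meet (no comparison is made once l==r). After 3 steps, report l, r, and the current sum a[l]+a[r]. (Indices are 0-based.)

l=0 r=11: -2+38=36 >12, r--
l=0 r=10: -2+37=35 >12, r--
l=0 r=9: -2+33=31 >12, r--

l=0, r=8, sum=21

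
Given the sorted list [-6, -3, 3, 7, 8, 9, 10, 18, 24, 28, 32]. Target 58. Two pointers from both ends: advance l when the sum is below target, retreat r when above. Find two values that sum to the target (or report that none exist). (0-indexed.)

no pair

l=0 r=10: -6+32=26 <58, l++
l=1 r=10: -3+32=29 <58, l++
l=2 r=10: 3+32=35 <58, l++
l=3 r=10: 7+32=39 <58, l++
l=4 r=10: 8+32=40 <58, l++
l=5 r=10: 9+32=41 <58, l++
l=6 r=10: 10+32=42 <58, l++
l=7 r=10: 18+32=50 <58, l++
l=8 r=10: 24+32=56 <58, l++
l=9 r=10: 28+32=60 >58, r--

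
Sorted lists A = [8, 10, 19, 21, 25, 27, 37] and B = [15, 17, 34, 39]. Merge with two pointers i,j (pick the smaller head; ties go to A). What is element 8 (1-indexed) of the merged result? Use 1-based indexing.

merged[8] = 27

[i=1,j=1] A[i]=8<=B[j]=15 take 8 → i++
[i=2,j=1] A[i]=10<=B[j]=15 take 10 → i++
[i=3,j=1] A[i]=19>B[j]=15 take 15 → j++
[i=3,j=2] A[i]=19>B[j]=17 take 17 → j++
[i=3,j=3] A[i]=19<=B[j]=34 take 19 → i++
[i=4,j=3] A[i]=21<=B[j]=34 take 21 → i++
[i=5,j=3] A[i]=25<=B[j]=34 take 25 → i++
[i=6,j=3] A[i]=27<=B[j]=34 take 27 → i++
[i=7,j=3] A[i]=37>B[j]=34 take 34 → j++
[i=7,j=4] A[i]=37<=B[j]=39 take 37 → i++
[i=8,j=4] A done, take B[j]=39 → j++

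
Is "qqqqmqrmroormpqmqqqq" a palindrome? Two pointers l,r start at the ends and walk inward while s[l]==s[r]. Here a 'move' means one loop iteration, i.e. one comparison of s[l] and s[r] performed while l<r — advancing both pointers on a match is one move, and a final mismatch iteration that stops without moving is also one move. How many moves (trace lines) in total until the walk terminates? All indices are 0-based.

l=0 r=19: 'q'=='q', l++,r--
l=1 r=18: 'q'=='q', l++,r--
l=2 r=17: 'q'=='q', l++,r--
l=3 r=16: 'q'=='q', l++,r--
l=4 r=15: 'm'=='m', l++,r--
l=5 r=14: 'q'=='q', l++,r--
l=6 r=13: 'r'!='p', stop

7 moves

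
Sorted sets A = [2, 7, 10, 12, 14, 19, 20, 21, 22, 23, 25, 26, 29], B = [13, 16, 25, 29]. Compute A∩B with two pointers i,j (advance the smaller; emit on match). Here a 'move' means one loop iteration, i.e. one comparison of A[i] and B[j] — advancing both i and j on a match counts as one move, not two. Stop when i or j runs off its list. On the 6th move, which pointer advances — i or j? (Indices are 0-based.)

i

[i=0,j=0] 2<13 → i++
[i=1,j=0] 7<13 → i++
[i=2,j=0] 10<13 → i++
[i=3,j=0] 12<13 → i++
[i=4,j=0] 14>13 → j++
[i=4,j=1] 14<16 → i++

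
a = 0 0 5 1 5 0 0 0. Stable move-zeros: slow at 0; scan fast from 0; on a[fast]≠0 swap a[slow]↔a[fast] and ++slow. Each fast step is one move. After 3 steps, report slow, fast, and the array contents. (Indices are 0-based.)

slow=1, fast=3, a=[5, 0, 0, 1, 5, 0, 0, 0]

slow=0 fast=0: a[fast]=0, fast++
slow=0 fast=1: a[fast]=0, fast++
slow=0 fast=2: a[fast]=5≠0 swap→a[0]=5, slow++,fast++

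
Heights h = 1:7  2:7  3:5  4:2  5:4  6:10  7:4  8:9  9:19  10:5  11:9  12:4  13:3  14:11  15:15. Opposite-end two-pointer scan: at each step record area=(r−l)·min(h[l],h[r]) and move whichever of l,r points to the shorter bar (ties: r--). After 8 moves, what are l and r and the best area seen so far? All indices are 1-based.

l=9, r=15, best area=98

[1,15] min(7,15)*14=98 best=98 * → l++
[2,15] min(7,15)*13=91 best=98 → l++
[3,15] min(5,15)*12=60 best=98 → l++
[4,15] min(2,15)*11=22 best=98 → l++
[5,15] min(4,15)*10=40 best=98 → l++
[6,15] min(10,15)*9=90 best=98 → l++
[7,15] min(4,15)*8=32 best=98 → l++
[8,15] min(9,15)*7=63 best=98 → l++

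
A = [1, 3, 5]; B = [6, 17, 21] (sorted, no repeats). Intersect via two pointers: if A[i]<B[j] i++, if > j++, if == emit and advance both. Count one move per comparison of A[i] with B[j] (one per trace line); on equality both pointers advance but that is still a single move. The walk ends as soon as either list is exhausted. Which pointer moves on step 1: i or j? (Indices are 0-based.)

i=0 j=0: 1<6, i++

i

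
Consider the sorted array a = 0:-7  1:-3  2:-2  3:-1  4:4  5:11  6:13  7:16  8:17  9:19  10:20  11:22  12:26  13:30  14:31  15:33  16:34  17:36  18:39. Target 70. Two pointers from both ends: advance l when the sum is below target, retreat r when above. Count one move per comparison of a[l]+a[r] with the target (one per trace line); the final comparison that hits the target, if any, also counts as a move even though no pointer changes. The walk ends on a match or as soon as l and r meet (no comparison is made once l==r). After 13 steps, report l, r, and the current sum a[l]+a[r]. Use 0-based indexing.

l=13, r=18, sum=69

[0,18] -7+39=32 <70 → l++
[1,18] -3+39=36 <70 → l++
[2,18] -2+39=37 <70 → l++
[3,18] -1+39=38 <70 → l++
[4,18] 4+39=43 <70 → l++
[5,18] 11+39=50 <70 → l++
[6,18] 13+39=52 <70 → l++
[7,18] 16+39=55 <70 → l++
[8,18] 17+39=56 <70 → l++
[9,18] 19+39=58 <70 → l++
[10,18] 20+39=59 <70 → l++
[11,18] 22+39=61 <70 → l++
[12,18] 26+39=65 <70 → l++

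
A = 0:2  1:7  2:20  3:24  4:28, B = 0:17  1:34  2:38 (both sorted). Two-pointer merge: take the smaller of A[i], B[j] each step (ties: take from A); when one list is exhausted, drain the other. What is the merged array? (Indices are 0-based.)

[2, 7, 17, 20, 24, 28, 34, 38]

i=0 j=0: A[i]=2<=B[j]=17 take 2, i++
i=1 j=0: A[i]=7<=B[j]=17 take 7, i++
i=2 j=0: A[i]=20>B[j]=17 take 17, j++
i=2 j=1: A[i]=20<=B[j]=34 take 20, i++
i=3 j=1: A[i]=24<=B[j]=34 take 24, i++
i=4 j=1: A[i]=28<=B[j]=34 take 28, i++
i=5 j=1: A done, take B[j]=34, j++
i=5 j=2: A done, take B[j]=38, j++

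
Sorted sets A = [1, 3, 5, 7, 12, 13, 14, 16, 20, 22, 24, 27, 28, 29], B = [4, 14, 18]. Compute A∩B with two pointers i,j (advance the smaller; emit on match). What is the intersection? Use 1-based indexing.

intersection = [14]

i=1 j=1: 1<4, i++
i=2 j=1: 3<4, i++
i=3 j=1: 5>4, j++
i=3 j=2: 5<14, i++
i=4 j=2: 7<14, i++
i=5 j=2: 12<14, i++
i=6 j=2: 13<14, i++
i=7 j=2: 14==14 emit, i++,j++
i=8 j=3: 16<18, i++
i=9 j=3: 20>18, j++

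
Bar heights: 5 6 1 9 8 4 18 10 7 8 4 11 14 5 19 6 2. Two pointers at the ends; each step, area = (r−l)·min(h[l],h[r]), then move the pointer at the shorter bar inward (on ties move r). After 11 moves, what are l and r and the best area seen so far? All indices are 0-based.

l=9, r=14, best area=144

l=0 r=16: min(5,2)*16=32 best=32 *, r--
l=0 r=15: min(5,6)*15=75 best=75 *, l++
l=1 r=15: min(6,6)*14=84 best=84 *, r--
l=1 r=14: min(6,19)*13=78 best=84, l++
l=2 r=14: min(1,19)*12=12 best=84, l++
l=3 r=14: min(9,19)*11=99 best=99 *, l++
l=4 r=14: min(8,19)*10=80 best=99, l++
l=5 r=14: min(4,19)*9=36 best=99, l++
l=6 r=14: min(18,19)*8=144 best=144 *, l++
l=7 r=14: min(10,19)*7=70 best=144, l++
l=8 r=14: min(7,19)*6=42 best=144, l++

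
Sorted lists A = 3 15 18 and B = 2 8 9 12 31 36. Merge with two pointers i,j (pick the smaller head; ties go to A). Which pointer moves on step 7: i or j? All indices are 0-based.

i

[i=0,j=0] A[i]=3>B[j]=2 take 2 → j++
[i=0,j=1] A[i]=3<=B[j]=8 take 3 → i++
[i=1,j=1] A[i]=15>B[j]=8 take 8 → j++
[i=1,j=2] A[i]=15>B[j]=9 take 9 → j++
[i=1,j=3] A[i]=15>B[j]=12 take 12 → j++
[i=1,j=4] A[i]=15<=B[j]=31 take 15 → i++
[i=2,j=4] A[i]=18<=B[j]=31 take 18 → i++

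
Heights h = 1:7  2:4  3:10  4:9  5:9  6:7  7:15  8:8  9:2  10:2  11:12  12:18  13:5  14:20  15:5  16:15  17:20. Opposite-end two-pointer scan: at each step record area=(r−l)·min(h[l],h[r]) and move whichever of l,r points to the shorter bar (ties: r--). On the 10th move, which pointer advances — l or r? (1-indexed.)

l=1 r=17: min(7,20)*16=112 best=112 *, l++
l=2 r=17: min(4,20)*15=60 best=112, l++
l=3 r=17: min(10,20)*14=140 best=140 *, l++
l=4 r=17: min(9,20)*13=117 best=140, l++
l=5 r=17: min(9,20)*12=108 best=140, l++
l=6 r=17: min(7,20)*11=77 best=140, l++
l=7 r=17: min(15,20)*10=150 best=150 *, l++
l=8 r=17: min(8,20)*9=72 best=150, l++
l=9 r=17: min(2,20)*8=16 best=150, l++
l=10 r=17: min(2,20)*7=14 best=150, l++

l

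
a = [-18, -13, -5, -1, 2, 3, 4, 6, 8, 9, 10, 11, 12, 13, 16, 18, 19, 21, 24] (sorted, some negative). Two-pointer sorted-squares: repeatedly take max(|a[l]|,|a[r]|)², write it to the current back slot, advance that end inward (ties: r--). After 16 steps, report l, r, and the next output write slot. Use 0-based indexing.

l=3, r=5, next write slot=2

[0,18] |-18|<=|24| out[18]=576 → r--
[0,17] |-18|<=|21| out[17]=441 → r--
[0,16] |-18|<=|19| out[16]=361 → r--
[0,15] |-18|<=|18| out[15]=324 → r--
[0,14] |-18|>|16| out[14]=324 → l++
[1,14] |-13|<=|16| out[13]=256 → r--
[1,13] |-13|<=|13| out[12]=169 → r--
[1,12] |-13|>|12| out[11]=169 → l++
[2,12] |-5|<=|12| out[10]=144 → r--
[2,11] |-5|<=|11| out[9]=121 → r--
[2,10] |-5|<=|10| out[8]=100 → r--
[2,9] |-5|<=|9| out[7]=81 → r--
[2,8] |-5|<=|8| out[6]=64 → r--
[2,7] |-5|<=|6| out[5]=36 → r--
[2,6] |-5|>|4| out[4]=25 → l++
[3,6] |-1|<=|4| out[3]=16 → r--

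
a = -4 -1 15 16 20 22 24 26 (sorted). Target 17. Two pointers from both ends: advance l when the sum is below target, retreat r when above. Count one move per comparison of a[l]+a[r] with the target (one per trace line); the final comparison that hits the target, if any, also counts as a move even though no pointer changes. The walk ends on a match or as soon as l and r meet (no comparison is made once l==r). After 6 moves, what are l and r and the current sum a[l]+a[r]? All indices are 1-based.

l=1 r=8: -4+26=22 >17, r--
l=1 r=7: -4+24=20 >17, r--
l=1 r=6: -4+22=18 >17, r--
l=1 r=5: -4+20=16 <17, l++
l=2 r=5: -1+20=19 >17, r--
l=2 r=4: -1+16=15 <17, l++

l=3, r=4, sum=31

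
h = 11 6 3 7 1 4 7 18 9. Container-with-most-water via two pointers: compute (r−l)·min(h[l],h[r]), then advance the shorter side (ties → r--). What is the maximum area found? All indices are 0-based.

max area = 77

l=0 r=8: min(11,9)*8=72 best=72 *, r--
l=0 r=7: min(11,18)*7=77 best=77 *, l++
l=1 r=7: min(6,18)*6=36 best=77, l++
l=2 r=7: min(3,18)*5=15 best=77, l++
l=3 r=7: min(7,18)*4=28 best=77, l++
l=4 r=7: min(1,18)*3=3 best=77, l++
l=5 r=7: min(4,18)*2=8 best=77, l++
l=6 r=7: min(7,18)*1=7 best=77, l++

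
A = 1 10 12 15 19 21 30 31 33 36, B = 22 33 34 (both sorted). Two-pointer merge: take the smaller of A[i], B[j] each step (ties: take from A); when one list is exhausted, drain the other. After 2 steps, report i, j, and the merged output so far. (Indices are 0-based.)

i=0 j=0: A[i]=1<=B[j]=22 take 1, i++
i=1 j=0: A[i]=10<=B[j]=22 take 10, i++

i=2, j=0, merged so far=[1, 10]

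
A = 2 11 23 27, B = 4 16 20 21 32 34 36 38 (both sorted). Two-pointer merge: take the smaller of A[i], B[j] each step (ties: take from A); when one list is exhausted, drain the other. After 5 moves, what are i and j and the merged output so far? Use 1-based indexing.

i=1 j=1: A[i]=2<=B[j]=4 take 2, i++
i=2 j=1: A[i]=11>B[j]=4 take 4, j++
i=2 j=2: A[i]=11<=B[j]=16 take 11, i++
i=3 j=2: A[i]=23>B[j]=16 take 16, j++
i=3 j=3: A[i]=23>B[j]=20 take 20, j++

i=3, j=4, merged so far=[2, 4, 11, 16, 20]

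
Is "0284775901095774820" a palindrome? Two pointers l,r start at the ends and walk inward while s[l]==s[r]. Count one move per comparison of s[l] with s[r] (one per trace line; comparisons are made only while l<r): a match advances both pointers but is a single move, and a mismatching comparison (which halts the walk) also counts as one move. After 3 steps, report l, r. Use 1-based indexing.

l=4, r=16

l=1 r=19: '0'=='0', l++,r--
l=2 r=18: '2'=='2', l++,r--
l=3 r=17: '8'=='8', l++,r--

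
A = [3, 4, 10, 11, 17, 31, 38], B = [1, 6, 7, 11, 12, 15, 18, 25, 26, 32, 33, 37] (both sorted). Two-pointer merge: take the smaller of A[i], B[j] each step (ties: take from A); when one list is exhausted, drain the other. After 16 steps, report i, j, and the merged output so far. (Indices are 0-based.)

i=6, j=10, merged so far=[1, 3, 4, 6, 7, 10, 11, 11, 12, 15, 17, 18, 25, 26, 31, 32]

i=0 j=0: A[i]=3>B[j]=1 take 1, j++
i=0 j=1: A[i]=3<=B[j]=6 take 3, i++
i=1 j=1: A[i]=4<=B[j]=6 take 4, i++
i=2 j=1: A[i]=10>B[j]=6 take 6, j++
i=2 j=2: A[i]=10>B[j]=7 take 7, j++
i=2 j=3: A[i]=10<=B[j]=11 take 10, i++
i=3 j=3: A[i]=11<=B[j]=11 take 11, i++
i=4 j=3: A[i]=17>B[j]=11 take 11, j++
i=4 j=4: A[i]=17>B[j]=12 take 12, j++
i=4 j=5: A[i]=17>B[j]=15 take 15, j++
i=4 j=6: A[i]=17<=B[j]=18 take 17, i++
i=5 j=6: A[i]=31>B[j]=18 take 18, j++
i=5 j=7: A[i]=31>B[j]=25 take 25, j++
i=5 j=8: A[i]=31>B[j]=26 take 26, j++
i=5 j=9: A[i]=31<=B[j]=32 take 31, i++
i=6 j=9: A[i]=38>B[j]=32 take 32, j++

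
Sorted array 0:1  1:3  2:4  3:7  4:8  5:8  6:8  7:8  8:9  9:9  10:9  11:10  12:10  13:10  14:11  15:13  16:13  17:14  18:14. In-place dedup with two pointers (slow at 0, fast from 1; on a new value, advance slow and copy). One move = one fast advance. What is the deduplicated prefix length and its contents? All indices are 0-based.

length 10; prefix = [1, 3, 4, 7, 8, 9, 10, 11, 13, 14]

(s=0,f=1) a[fast]=3≠a[slow]=1 write a[1]=3 → slow++,fast++
(s=1,f=2) a[fast]=4≠a[slow]=3 write a[2]=4 → slow++,fast++
(s=2,f=3) a[fast]=7≠a[slow]=4 write a[3]=7 → slow++,fast++
(s=3,f=4) a[fast]=8≠a[slow]=7 write a[4]=8 → slow++,fast++
(s=4,f=5) a[fast]=8=a[slow] dup → fast++
(s=4,f=6) a[fast]=8=a[slow] dup → fast++
(s=4,f=7) a[fast]=8=a[slow] dup → fast++
(s=4,f=8) a[fast]=9≠a[slow]=8 write a[5]=9 → slow++,fast++
(s=5,f=9) a[fast]=9=a[slow] dup → fast++
(s=5,f=10) a[fast]=9=a[slow] dup → fast++
(s=5,f=11) a[fast]=10≠a[slow]=9 write a[6]=10 → slow++,fast++
(s=6,f=12) a[fast]=10=a[slow] dup → fast++
(s=6,f=13) a[fast]=10=a[slow] dup → fast++
(s=6,f=14) a[fast]=11≠a[slow]=10 write a[7]=11 → slow++,fast++
(s=7,f=15) a[fast]=13≠a[slow]=11 write a[8]=13 → slow++,fast++
(s=8,f=16) a[fast]=13=a[slow] dup → fast++
(s=8,f=17) a[fast]=14≠a[slow]=13 write a[9]=14 → slow++,fast++
(s=9,f=18) a[fast]=14=a[slow] dup → fast++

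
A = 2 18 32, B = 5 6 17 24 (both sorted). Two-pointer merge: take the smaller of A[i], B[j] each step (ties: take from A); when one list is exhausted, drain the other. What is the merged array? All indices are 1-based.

[i=1,j=1] A[i]=2<=B[j]=5 take 2 → i++
[i=2,j=1] A[i]=18>B[j]=5 take 5 → j++
[i=2,j=2] A[i]=18>B[j]=6 take 6 → j++
[i=2,j=3] A[i]=18>B[j]=17 take 17 → j++
[i=2,j=4] A[i]=18<=B[j]=24 take 18 → i++
[i=3,j=4] A[i]=32>B[j]=24 take 24 → j++
[i=3,j=5] B done, take A[i]=32 → i++

[2, 5, 6, 17, 18, 24, 32]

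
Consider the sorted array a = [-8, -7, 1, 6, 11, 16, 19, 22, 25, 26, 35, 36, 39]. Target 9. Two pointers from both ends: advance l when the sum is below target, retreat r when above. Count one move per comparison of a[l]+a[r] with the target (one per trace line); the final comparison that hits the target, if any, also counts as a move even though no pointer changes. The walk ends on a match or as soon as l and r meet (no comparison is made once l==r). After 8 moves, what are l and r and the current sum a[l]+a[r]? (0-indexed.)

l=0 r=12: -8+39=31 >9, r--
l=0 r=11: -8+36=28 >9, r--
l=0 r=10: -8+35=27 >9, r--
l=0 r=9: -8+26=18 >9, r--
l=0 r=8: -8+25=17 >9, r--
l=0 r=7: -8+22=14 >9, r--
l=0 r=6: -8+19=11 >9, r--
l=0 r=5: -8+16=8 <9, l++

l=1, r=5, sum=9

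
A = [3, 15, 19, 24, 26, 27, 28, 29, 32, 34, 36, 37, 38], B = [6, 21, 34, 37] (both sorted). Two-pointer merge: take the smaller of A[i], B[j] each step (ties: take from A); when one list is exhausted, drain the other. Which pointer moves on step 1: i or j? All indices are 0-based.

i=0 j=0: A[i]=3<=B[j]=6 take 3, i++

i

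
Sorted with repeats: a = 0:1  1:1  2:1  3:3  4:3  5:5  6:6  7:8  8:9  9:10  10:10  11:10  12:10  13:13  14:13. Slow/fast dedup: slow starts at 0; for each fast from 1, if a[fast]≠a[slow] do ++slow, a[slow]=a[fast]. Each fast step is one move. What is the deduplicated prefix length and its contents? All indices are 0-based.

slow=0 fast=1: a[fast]=1=a[slow] dup, fast++
slow=0 fast=2: a[fast]=1=a[slow] dup, fast++
slow=0 fast=3: a[fast]=3≠a[slow]=1 write a[1]=3, slow++,fast++
slow=1 fast=4: a[fast]=3=a[slow] dup, fast++
slow=1 fast=5: a[fast]=5≠a[slow]=3 write a[2]=5, slow++,fast++
slow=2 fast=6: a[fast]=6≠a[slow]=5 write a[3]=6, slow++,fast++
slow=3 fast=7: a[fast]=8≠a[slow]=6 write a[4]=8, slow++,fast++
slow=4 fast=8: a[fast]=9≠a[slow]=8 write a[5]=9, slow++,fast++
slow=5 fast=9: a[fast]=10≠a[slow]=9 write a[6]=10, slow++,fast++
slow=6 fast=10: a[fast]=10=a[slow] dup, fast++
slow=6 fast=11: a[fast]=10=a[slow] dup, fast++
slow=6 fast=12: a[fast]=10=a[slow] dup, fast++
slow=6 fast=13: a[fast]=13≠a[slow]=10 write a[7]=13, slow++,fast++
slow=7 fast=14: a[fast]=13=a[slow] dup, fast++

length 8; prefix = [1, 3, 5, 6, 8, 9, 10, 13]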